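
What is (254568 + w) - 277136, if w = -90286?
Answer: -112854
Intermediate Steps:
(254568 + w) - 277136 = (254568 - 90286) - 277136 = 164282 - 277136 = -112854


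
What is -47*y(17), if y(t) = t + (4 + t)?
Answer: -1786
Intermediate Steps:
y(t) = 4 + 2*t
-47*y(17) = -47*(4 + 2*17) = -47*(4 + 34) = -47*38 = -1786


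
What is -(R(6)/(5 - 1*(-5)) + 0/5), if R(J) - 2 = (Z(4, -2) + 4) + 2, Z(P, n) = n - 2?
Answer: -⅖ ≈ -0.40000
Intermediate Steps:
Z(P, n) = -2 + n
R(J) = 4 (R(J) = 2 + (((-2 - 2) + 4) + 2) = 2 + ((-4 + 4) + 2) = 2 + (0 + 2) = 2 + 2 = 4)
-(R(6)/(5 - 1*(-5)) + 0/5) = -(4/(5 - 1*(-5)) + 0/5) = -(4/(5 + 5) + 0*(⅕)) = -(4/10 + 0) = -(4*(⅒) + 0) = -(⅖ + 0) = -1*⅖ = -⅖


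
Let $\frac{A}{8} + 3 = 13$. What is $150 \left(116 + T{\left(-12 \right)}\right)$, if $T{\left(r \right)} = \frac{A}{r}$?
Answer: $16400$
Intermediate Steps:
$A = 80$ ($A = -24 + 8 \cdot 13 = -24 + 104 = 80$)
$T{\left(r \right)} = \frac{80}{r}$
$150 \left(116 + T{\left(-12 \right)}\right) = 150 \left(116 + \frac{80}{-12}\right) = 150 \left(116 + 80 \left(- \frac{1}{12}\right)\right) = 150 \left(116 - \frac{20}{3}\right) = 150 \cdot \frac{328}{3} = 16400$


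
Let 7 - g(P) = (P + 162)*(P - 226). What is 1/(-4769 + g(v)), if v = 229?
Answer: -1/5935 ≈ -0.00016849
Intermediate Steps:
g(P) = 7 - (-226 + P)*(162 + P) (g(P) = 7 - (P + 162)*(P - 226) = 7 - (162 + P)*(-226 + P) = 7 - (-226 + P)*(162 + P))
1/(-4769 + g(v)) = 1/(-4769 + (36619 - 1*229² + 64*229)) = 1/(-4769 + (36619 - 1*52441 + 14656)) = 1/(-4769 + (36619 - 52441 + 14656)) = 1/(-4769 - 1166) = 1/(-5935) = -1/5935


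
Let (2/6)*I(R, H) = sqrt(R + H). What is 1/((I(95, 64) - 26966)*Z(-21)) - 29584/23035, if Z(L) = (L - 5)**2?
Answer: -1454239089007221/1132314629003350 - 3*sqrt(159)/491562678100 ≈ -1.2843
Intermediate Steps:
I(R, H) = 3*sqrt(H + R) (I(R, H) = 3*sqrt(R + H) = 3*sqrt(H + R))
Z(L) = (-5 + L)**2
1/((I(95, 64) - 26966)*Z(-21)) - 29584/23035 = 1/((3*sqrt(64 + 95) - 26966)*((-5 - 21)**2)) - 29584/23035 = 1/((3*sqrt(159) - 26966)*((-26)**2)) - 29584/23035 = 1/(-26966 + 3*sqrt(159)*676) - 1*29584/23035 = (1/676)/(-26966 + 3*sqrt(159)) - 29584/23035 = 1/(676*(-26966 + 3*sqrt(159))) - 29584/23035 = -29584/23035 + 1/(676*(-26966 + 3*sqrt(159)))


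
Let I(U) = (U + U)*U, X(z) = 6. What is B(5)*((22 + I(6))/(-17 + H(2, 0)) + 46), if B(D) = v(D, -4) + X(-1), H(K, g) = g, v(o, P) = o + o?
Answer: 11008/17 ≈ 647.53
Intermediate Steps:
v(o, P) = 2*o
B(D) = 6 + 2*D (B(D) = 2*D + 6 = 6 + 2*D)
I(U) = 2*U² (I(U) = (2*U)*U = 2*U²)
B(5)*((22 + I(6))/(-17 + H(2, 0)) + 46) = (6 + 2*5)*((22 + 2*6²)/(-17 + 0) + 46) = (6 + 10)*((22 + 2*36)/(-17) + 46) = 16*((22 + 72)*(-1/17) + 46) = 16*(94*(-1/17) + 46) = 16*(-94/17 + 46) = 16*(688/17) = 11008/17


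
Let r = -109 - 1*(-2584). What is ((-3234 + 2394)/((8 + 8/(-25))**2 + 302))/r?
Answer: -3500/3722631 ≈ -0.00094020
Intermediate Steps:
r = 2475 (r = -109 + 2584 = 2475)
((-3234 + 2394)/((8 + 8/(-25))**2 + 302))/r = ((-3234 + 2394)/((8 + 8/(-25))**2 + 302))/2475 = -840/((8 + 8*(-1/25))**2 + 302)*(1/2475) = -840/((8 - 8/25)**2 + 302)*(1/2475) = -840/((192/25)**2 + 302)*(1/2475) = -840/(36864/625 + 302)*(1/2475) = -840/225614/625*(1/2475) = -840*625/225614*(1/2475) = -262500/112807*1/2475 = -3500/3722631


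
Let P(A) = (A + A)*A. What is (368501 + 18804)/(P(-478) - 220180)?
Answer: 387305/236788 ≈ 1.6357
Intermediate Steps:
P(A) = 2*A**2 (P(A) = (2*A)*A = 2*A**2)
(368501 + 18804)/(P(-478) - 220180) = (368501 + 18804)/(2*(-478)**2 - 220180) = 387305/(2*228484 - 220180) = 387305/(456968 - 220180) = 387305/236788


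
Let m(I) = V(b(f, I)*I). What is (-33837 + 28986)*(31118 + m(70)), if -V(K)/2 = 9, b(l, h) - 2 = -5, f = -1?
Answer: -150866100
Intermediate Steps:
b(l, h) = -3 (b(l, h) = 2 - 5 = -3)
V(K) = -18 (V(K) = -2*9 = -18)
m(I) = -18
(-33837 + 28986)*(31118 + m(70)) = (-33837 + 28986)*(31118 - 18) = -4851*31100 = -150866100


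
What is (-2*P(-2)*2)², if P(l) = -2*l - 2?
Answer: 64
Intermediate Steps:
P(l) = -2 - 2*l
(-2*P(-2)*2)² = (-2*(-2 - 2*(-2))*2)² = (-2*(-2 + 4)*2)² = (-2*2*2)² = (-4*2)² = (-8)² = 64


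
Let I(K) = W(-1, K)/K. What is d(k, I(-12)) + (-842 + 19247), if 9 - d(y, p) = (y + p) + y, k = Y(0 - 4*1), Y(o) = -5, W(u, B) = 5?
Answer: 221093/12 ≈ 18424.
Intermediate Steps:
I(K) = 5/K
k = -5
d(y, p) = 9 - p - 2*y (d(y, p) = 9 - ((y + p) + y) = 9 - ((p + y) + y) = 9 - (p + 2*y) = 9 + (-p - 2*y) = 9 - p - 2*y)
d(k, I(-12)) + (-842 + 19247) = (9 - 5/(-12) - 2*(-5)) + (-842 + 19247) = (9 - 5*(-1)/12 + 10) + 18405 = (9 - 1*(-5/12) + 10) + 18405 = (9 + 5/12 + 10) + 18405 = 233/12 + 18405 = 221093/12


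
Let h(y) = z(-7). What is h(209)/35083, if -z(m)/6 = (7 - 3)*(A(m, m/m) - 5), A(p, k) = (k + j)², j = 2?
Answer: -96/35083 ≈ -0.0027364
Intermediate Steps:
A(p, k) = (2 + k)² (A(p, k) = (k + 2)² = (2 + k)²)
z(m) = -96 (z(m) = -6*(7 - 3)*((2 + m/m)² - 5) = -24*((2 + 1)² - 5) = -24*(3² - 5) = -24*(9 - 5) = -24*4 = -6*16 = -96)
h(y) = -96
h(209)/35083 = -96/35083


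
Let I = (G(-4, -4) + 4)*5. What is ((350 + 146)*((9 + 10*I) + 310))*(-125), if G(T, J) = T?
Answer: -19778000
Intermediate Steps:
I = 0 (I = (-4 + 4)*5 = 0*5 = 0)
((350 + 146)*((9 + 10*I) + 310))*(-125) = ((350 + 146)*((9 + 10*0) + 310))*(-125) = (496*((9 + 0) + 310))*(-125) = (496*(9 + 310))*(-125) = (496*319)*(-125) = 158224*(-125) = -19778000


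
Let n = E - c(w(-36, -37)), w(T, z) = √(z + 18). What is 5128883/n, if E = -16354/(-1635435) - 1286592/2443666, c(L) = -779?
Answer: 10248679939399869465/1555587877447667 ≈ 6588.3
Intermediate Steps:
w(T, z) = √(18 + z)
E = -1032086936878/1998228452355 (E = -16354*(-1/1635435) - 1286592*1/2443666 = 16354/1635435 - 643296/1221833 = -1032086936878/1998228452355 ≈ -0.51650)
n = 1555587877447667/1998228452355 (n = -1032086936878/1998228452355 - 1*(-779) = -1032086936878/1998228452355 + 779 = 1555587877447667/1998228452355 ≈ 778.48)
5128883/n = 5128883/(1555587877447667/1998228452355) = 5128883*(1998228452355/1555587877447667) = 10248679939399869465/1555587877447667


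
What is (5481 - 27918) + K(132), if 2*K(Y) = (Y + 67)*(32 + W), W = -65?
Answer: -51441/2 ≈ -25721.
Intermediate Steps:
K(Y) = -2211/2 - 33*Y/2 (K(Y) = ((Y + 67)*(32 - 65))/2 = ((67 + Y)*(-33))/2 = (-2211 - 33*Y)/2 = -2211/2 - 33*Y/2)
(5481 - 27918) + K(132) = (5481 - 27918) + (-2211/2 - 33/2*132) = -22437 + (-2211/2 - 2178) = -22437 - 6567/2 = -51441/2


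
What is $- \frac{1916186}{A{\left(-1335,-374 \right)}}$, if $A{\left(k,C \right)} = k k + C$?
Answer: $- \frac{1916186}{1781851} \approx -1.0754$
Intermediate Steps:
$A{\left(k,C \right)} = C + k^{2}$ ($A{\left(k,C \right)} = k^{2} + C = C + k^{2}$)
$- \frac{1916186}{A{\left(-1335,-374 \right)}} = - \frac{1916186}{-374 + \left(-1335\right)^{2}} = - \frac{1916186}{-374 + 1782225} = - \frac{1916186}{1781851}$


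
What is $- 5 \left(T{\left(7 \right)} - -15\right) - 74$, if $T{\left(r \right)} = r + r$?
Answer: $-219$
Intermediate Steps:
$T{\left(r \right)} = 2 r$
$- 5 \left(T{\left(7 \right)} - -15\right) - 74 = - 5 \left(2 \cdot 7 - -15\right) - 74 = - 5 \left(14 + 15\right) - 74 = \left(-5\right) 29 - 74 = -145 - 74 = -219$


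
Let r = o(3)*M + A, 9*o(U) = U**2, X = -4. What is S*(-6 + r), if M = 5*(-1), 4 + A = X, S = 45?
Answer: -855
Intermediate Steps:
A = -8 (A = -4 - 4 = -8)
M = -5
o(U) = U**2/9
r = -13 (r = ((1/9)*3**2)*(-5) - 8 = ((1/9)*9)*(-5) - 8 = 1*(-5) - 8 = -5 - 8 = -13)
S*(-6 + r) = 45*(-6 - 13) = 45*(-19) = -855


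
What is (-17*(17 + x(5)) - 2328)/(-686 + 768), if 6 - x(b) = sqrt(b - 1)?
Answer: -2685/82 ≈ -32.744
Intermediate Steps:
x(b) = 6 - sqrt(-1 + b) (x(b) = 6 - sqrt(b - 1) = 6 - sqrt(-1 + b))
(-17*(17 + x(5)) - 2328)/(-686 + 768) = (-17*(17 + (6 - sqrt(-1 + 5))) - 2328)/(-686 + 768) = (-17*(17 + (6 - sqrt(4))) - 2328)/82 = (-17*(17 + (6 - 1*2)) - 2328)*(1/82) = (-17*(17 + (6 - 2)) - 2328)*(1/82) = (-17*(17 + 4) - 2328)*(1/82) = (-17*21 - 2328)*(1/82) = (-357 - 2328)*(1/82) = -2685*1/82 = -2685/82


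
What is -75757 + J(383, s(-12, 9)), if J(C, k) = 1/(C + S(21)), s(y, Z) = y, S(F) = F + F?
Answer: -32196724/425 ≈ -75757.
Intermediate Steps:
S(F) = 2*F
J(C, k) = 1/(42 + C) (J(C, k) = 1/(C + 2*21) = 1/(C + 42) = 1/(42 + C))
-75757 + J(383, s(-12, 9)) = -75757 + 1/(42 + 383) = -75757 + 1/425 = -32196724/425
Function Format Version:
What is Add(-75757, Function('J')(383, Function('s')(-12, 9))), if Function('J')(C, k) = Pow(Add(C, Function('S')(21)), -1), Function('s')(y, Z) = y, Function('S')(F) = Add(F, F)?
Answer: Rational(-32196724, 425) ≈ -75757.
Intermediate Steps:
Function('S')(F) = Mul(2, F)
Function('J')(C, k) = Pow(Add(42, C), -1) (Function('J')(C, k) = Pow(Add(C, Mul(2, 21)), -1) = Pow(Add(C, 42), -1) = Pow(Add(42, C), -1))
Add(-75757, Function('J')(383, Function('s')(-12, 9))) = Add(-75757, Pow(Add(42, 383), -1)) = Add(-75757, Pow(425, -1)) = Add(-75757, Rational(1, 425)) = Rational(-32196724, 425)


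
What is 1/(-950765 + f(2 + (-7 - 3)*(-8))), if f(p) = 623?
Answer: -1/950142 ≈ -1.0525e-6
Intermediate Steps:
1/(-950765 + f(2 + (-7 - 3)*(-8))) = 1/(-950765 + 623) = 1/(-950142) = -1/950142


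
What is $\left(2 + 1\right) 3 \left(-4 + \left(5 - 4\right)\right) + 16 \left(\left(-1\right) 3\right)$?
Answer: $-75$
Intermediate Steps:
$\left(2 + 1\right) 3 \left(-4 + \left(5 - 4\right)\right) + 16 \left(\left(-1\right) 3\right) = 3 \cdot 3 \left(-4 + \left(5 - 4\right)\right) + 16 \left(-3\right) = 9 \left(-4 + 1\right) - 48 = 9 \left(-3\right) - 48 = -27 - 48 = -75$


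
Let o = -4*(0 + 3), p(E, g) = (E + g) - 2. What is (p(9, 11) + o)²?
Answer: 36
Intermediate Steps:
p(E, g) = -2 + E + g
o = -12 (o = -4*3 = -12)
(p(9, 11) + o)² = ((-2 + 9 + 11) - 12)² = (18 - 12)² = 6² = 36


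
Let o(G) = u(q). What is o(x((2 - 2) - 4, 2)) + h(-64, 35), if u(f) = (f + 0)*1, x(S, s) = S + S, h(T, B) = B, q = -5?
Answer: 30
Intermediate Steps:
x(S, s) = 2*S
u(f) = f (u(f) = f*1 = f)
o(G) = -5
o(x((2 - 2) - 4, 2)) + h(-64, 35) = -5 + 35 = 30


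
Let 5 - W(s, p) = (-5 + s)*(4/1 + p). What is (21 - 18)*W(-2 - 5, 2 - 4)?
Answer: 87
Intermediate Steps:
W(s, p) = 5 - (-5 + s)*(4 + p) (W(s, p) = 5 - (-5 + s)*(4/1 + p) = 5 - (-5 + s)*(4*1 + p) = 5 - (-5 + s)*(4 + p))
(21 - 18)*W(-2 - 5, 2 - 4) = (21 - 18)*(25 - 4*(-2 - 5) + 5*(2 - 4) - (2 - 4)*(-2 - 5)) = 3*(25 - 4*(-7) + 5*(-2) - 1*(-2)*(-7)) = 3*(25 + 28 - 10 - 14) = 3*29 = 87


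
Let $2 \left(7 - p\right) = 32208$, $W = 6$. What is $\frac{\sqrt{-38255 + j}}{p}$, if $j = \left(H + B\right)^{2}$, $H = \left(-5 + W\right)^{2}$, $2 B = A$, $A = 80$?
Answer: $- \frac{i \sqrt{36574}}{16097} \approx - 0.011881 i$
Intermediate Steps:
$p = -16097$ ($p = 7 - 16104 = -16097$)
$B = 40$ ($B = \frac{1}{2} \cdot 80 = 40$)
$H = 1$ ($H = \left(-5 + 6\right)^{2} = 1^{2} = 1$)
$j = 1681$ ($j = \left(1 + 40\right)^{2} = 41^{2} = 1681$)
$\frac{\sqrt{-38255 + j}}{p} = \frac{\sqrt{-38255 + 1681}}{-16097} = \sqrt{-36574} \left(- \frac{1}{16097}\right) = i \sqrt{36574} \left(- \frac{1}{16097}\right) = - \frac{i \sqrt{36574}}{16097}$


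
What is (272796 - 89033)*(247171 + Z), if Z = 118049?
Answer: 67113922860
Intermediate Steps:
(272796 - 89033)*(247171 + Z) = (272796 - 89033)*(247171 + 118049) = 183763*365220 = 67113922860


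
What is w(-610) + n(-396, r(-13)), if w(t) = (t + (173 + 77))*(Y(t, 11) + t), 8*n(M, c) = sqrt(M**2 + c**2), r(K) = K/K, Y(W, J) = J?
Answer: 215640 + sqrt(156817)/8 ≈ 2.1569e+5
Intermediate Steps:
r(K) = 1
n(M, c) = sqrt(M**2 + c**2)/8
w(t) = (11 + t)*(250 + t) (w(t) = (t + (173 + 77))*(11 + t) = (t + 250)*(11 + t) = (250 + t)*(11 + t) = (11 + t)*(250 + t))
w(-610) + n(-396, r(-13)) = (2750 + (-610)**2 + 261*(-610)) + sqrt((-396)**2 + 1**2)/8 = (2750 + 372100 - 159210) + sqrt(156816 + 1)/8 = 215640 + sqrt(156817)/8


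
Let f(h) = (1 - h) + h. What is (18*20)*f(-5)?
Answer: 360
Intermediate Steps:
f(h) = 1
(18*20)*f(-5) = (18*20)*1 = 360*1 = 360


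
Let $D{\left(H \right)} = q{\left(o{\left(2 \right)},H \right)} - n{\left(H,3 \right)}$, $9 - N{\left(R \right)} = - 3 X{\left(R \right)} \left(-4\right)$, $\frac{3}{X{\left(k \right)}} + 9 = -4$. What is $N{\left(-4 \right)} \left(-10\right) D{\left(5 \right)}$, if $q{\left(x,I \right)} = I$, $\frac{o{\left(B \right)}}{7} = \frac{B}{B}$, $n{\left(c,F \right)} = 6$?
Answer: $\frac{1530}{13} \approx 117.69$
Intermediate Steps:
$X{\left(k \right)} = - \frac{3}{13}$ ($X{\left(k \right)} = \frac{3}{-9 - 4} = \frac{3}{-13} = 3 \left(- \frac{1}{13}\right) = - \frac{3}{13}$)
$o{\left(B \right)} = 7$ ($o{\left(B \right)} = 7 \frac{B}{B} = 7 \cdot 1 = 7$)
$N{\left(R \right)} = \frac{153}{13}$ ($N{\left(R \right)} = 9 - \left(-3\right) \left(- \frac{3}{13}\right) \left(-4\right) = 9 - \frac{9}{13} \left(-4\right) = 9 - - \frac{36}{13} = 9 + \frac{36}{13} = \frac{153}{13}$)
$D{\left(H \right)} = -6 + H$ ($D{\left(H \right)} = H - 6 = -6 + H$)
$N{\left(-4 \right)} \left(-10\right) D{\left(5 \right)} = \frac{153}{13} \left(-10\right) \left(-6 + 5\right) = \left(- \frac{1530}{13}\right) \left(-1\right) = \frac{1530}{13}$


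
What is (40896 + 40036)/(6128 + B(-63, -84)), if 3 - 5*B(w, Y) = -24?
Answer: 404660/30667 ≈ 13.195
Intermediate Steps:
B(w, Y) = 27/5 (B(w, Y) = ⅗ - ⅕*(-24) = ⅗ + 24/5 = 27/5)
(40896 + 40036)/(6128 + B(-63, -84)) = (40896 + 40036)/(6128 + 27/5) = 80932/(30667/5) = 80932*(5/30667) = 404660/30667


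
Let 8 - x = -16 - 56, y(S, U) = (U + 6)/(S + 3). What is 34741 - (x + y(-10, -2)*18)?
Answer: 242699/7 ≈ 34671.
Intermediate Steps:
y(S, U) = (6 + U)/(3 + S)
x = 80 (x = 8 - (-16 - 56) = 8 - 1*(-72) = 8 + 72 = 80)
34741 - (x + y(-10, -2)*18) = 34741 - (80 + ((6 - 2)/(3 - 10))*18) = 34741 - (80 + (4/(-7))*18) = 34741 - (80 - 1/7*4*18) = 34741 - (80 - 4/7*18) = 34741 - (80 - 72/7) = 34741 - 1*488/7 = 34741 - 488/7 = 242699/7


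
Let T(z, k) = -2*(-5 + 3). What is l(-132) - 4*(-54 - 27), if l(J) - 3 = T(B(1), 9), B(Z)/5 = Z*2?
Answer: 331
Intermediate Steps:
B(Z) = 10*Z (B(Z) = 5*(Z*2) = 5*(2*Z) = 10*Z)
T(z, k) = 4 (T(z, k) = -2*(-2) = 4)
l(J) = 7 (l(J) = 3 + 4 = 7)
l(-132) - 4*(-54 - 27) = 7 - 4*(-54 - 27) = 7 - 4*(-81) = 7 - 1*(-324) = 7 + 324 = 331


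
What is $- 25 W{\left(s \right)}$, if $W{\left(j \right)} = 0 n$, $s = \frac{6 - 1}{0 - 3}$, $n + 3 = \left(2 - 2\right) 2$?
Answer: $0$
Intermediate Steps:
$n = -3$ ($n = -3 + \left(2 - 2\right) 2 = -3 + 0 \cdot 2 = -3 + 0 = -3$)
$s = - \frac{5}{3}$ ($s = \frac{5}{-3} = 5 \left(- \frac{1}{3}\right) = - \frac{5}{3} \approx -1.6667$)
$W{\left(j \right)} = 0$ ($W{\left(j \right)} = 0 \left(-3\right) = 0$)
$- 25 W{\left(s \right)} = \left(-25\right) 0 = 0$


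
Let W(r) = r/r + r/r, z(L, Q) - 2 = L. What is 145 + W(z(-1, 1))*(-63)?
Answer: 19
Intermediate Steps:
z(L, Q) = 2 + L
W(r) = 2 (W(r) = 1 + 1 = 2)
145 + W(z(-1, 1))*(-63) = 145 + 2*(-63) = 145 - 126 = 19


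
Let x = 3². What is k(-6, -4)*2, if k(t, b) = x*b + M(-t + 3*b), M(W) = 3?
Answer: -66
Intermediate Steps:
x = 9
k(t, b) = 3 + 9*b (k(t, b) = 9*b + 3 = 3 + 9*b)
k(-6, -4)*2 = (3 + 9*(-4))*2 = (3 - 36)*2 = -33*2 = -66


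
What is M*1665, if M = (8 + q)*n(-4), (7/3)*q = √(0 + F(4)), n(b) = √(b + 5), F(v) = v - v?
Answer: 13320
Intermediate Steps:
F(v) = 0
n(b) = √(5 + b)
q = 0 (q = 3*√(0 + 0)/7 = 3*√0/7 = (3/7)*0 = 0)
M = 8 (M = (8 + 0)*√(5 - 4) = 8*√1 = 8*1 = 8)
M*1665 = 8*1665 = 13320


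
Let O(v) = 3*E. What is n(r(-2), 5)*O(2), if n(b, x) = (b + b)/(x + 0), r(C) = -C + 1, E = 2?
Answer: 36/5 ≈ 7.2000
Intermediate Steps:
r(C) = 1 - C
O(v) = 6 (O(v) = 3*2 = 6)
n(b, x) = 2*b/x (n(b, x) = (2*b)/x = 2*b/x)
n(r(-2), 5)*O(2) = (2*(1 - 1*(-2))/5)*6 = (2*(1 + 2)*(⅕))*6 = (2*3*(⅕))*6 = (6/5)*6 = 36/5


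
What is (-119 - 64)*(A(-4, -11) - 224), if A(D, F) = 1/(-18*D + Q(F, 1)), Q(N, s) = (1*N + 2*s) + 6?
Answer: 942755/23 ≈ 40989.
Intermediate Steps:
Q(N, s) = 6 + N + 2*s (Q(N, s) = (N + 2*s) + 6 = 6 + N + 2*s)
A(D, F) = 1/(8 + F - 18*D) (A(D, F) = 1/(-18*D + (6 + F + 2*1)) = 1/(-18*D + (6 + F + 2)) = 1/(-18*D + (8 + F)) = 1/(8 + F - 18*D))
(-119 - 64)*(A(-4, -11) - 224) = (-119 - 64)*(1/(8 - 11 - 18*(-4)) - 224) = -183*(1/(8 - 11 + 72) - 224) = -183*(1/69 - 224) = -183*(-15455/69) = 942755/23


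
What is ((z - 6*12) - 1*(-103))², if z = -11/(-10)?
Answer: 103041/100 ≈ 1030.4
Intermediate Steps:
z = 11/10 (z = -11*(-⅒) = 11/10 ≈ 1.1000)
((z - 6*12) - 1*(-103))² = ((11/10 - 6*12) - 1*(-103))² = ((11/10 - 72) + 103)² = (-709/10 + 103)² = (321/10)² = 103041/100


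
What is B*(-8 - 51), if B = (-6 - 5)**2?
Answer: -7139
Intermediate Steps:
B = 121 (B = (-11)**2 = 121)
B*(-8 - 51) = 121*(-8 - 51) = 121*(-59) = -7139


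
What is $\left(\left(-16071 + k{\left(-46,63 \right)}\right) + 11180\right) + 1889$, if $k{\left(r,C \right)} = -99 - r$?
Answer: $-3055$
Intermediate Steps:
$\left(\left(-16071 + k{\left(-46,63 \right)}\right) + 11180\right) + 1889 = \left(\left(-16071 - 53\right) + 11180\right) + 1889 = \left(-16124 + 11180\right) + 1889 = -4944 + 1889 = -3055$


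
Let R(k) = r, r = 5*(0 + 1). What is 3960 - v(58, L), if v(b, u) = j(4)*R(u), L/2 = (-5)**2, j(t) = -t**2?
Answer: 4040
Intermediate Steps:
r = 5 (r = 5*1 = 5)
R(k) = 5
L = 50 (L = 2*(-5)**2 = 2*25 = 50)
v(b, u) = -80 (v(b, u) = -1*4**2*5 = -1*16*5 = -16*5 = -80)
3960 - v(58, L) = 3960 - 1*(-80) = 3960 + 80 = 4040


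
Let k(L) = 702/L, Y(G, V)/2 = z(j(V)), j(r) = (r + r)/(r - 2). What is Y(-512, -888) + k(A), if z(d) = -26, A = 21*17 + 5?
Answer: -9061/181 ≈ -50.061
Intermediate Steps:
j(r) = 2*r/(-2 + r) (j(r) = (2*r)/(-2 + r) = 2*r/(-2 + r))
A = 362 (A = 357 + 5 = 362)
Y(G, V) = -52 (Y(G, V) = 2*(-26) = -52)
Y(-512, -888) + k(A) = -52 + 702/362 = -52 + 702*(1/362) = -52 + 351/181 = -9061/181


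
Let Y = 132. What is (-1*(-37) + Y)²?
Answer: 28561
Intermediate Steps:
(-1*(-37) + Y)² = (-1*(-37) + 132)² = (37 + 132)² = 169² = 28561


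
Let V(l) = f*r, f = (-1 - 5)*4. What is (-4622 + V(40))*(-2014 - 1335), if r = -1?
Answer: 15398702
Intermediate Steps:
f = -24 (f = -6*4 = -24)
V(l) = 24 (V(l) = -24*(-1) = 24)
(-4622 + V(40))*(-2014 - 1335) = (-4622 + 24)*(-2014 - 1335) = -4598*(-3349) = 15398702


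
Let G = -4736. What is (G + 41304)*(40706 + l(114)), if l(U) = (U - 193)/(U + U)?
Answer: 84845887238/57 ≈ 1.4885e+9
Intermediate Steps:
l(U) = (-193 + U)/(2*U) (l(U) = (-193 + U)/((2*U)) = (-193 + U)*(1/(2*U)) = (-193 + U)/(2*U))
(G + 41304)*(40706 + l(114)) = (-4736 + 41304)*(40706 + (½)*(-193 + 114)/114) = 36568*(40706 + (½)*(1/114)*(-79)) = 36568*(40706 - 79/228) = 36568*(9280889/228) = 84845887238/57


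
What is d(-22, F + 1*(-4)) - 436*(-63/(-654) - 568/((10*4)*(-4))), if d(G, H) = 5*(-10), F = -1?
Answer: -8199/5 ≈ -1639.8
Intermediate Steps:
d(G, H) = -50
d(-22, F + 1*(-4)) - 436*(-63/(-654) - 568/((10*4)*(-4))) = -50 - 436*(-63/(-654) - 568/((10*4)*(-4))) = -50 - 436*(-63*(-1/654) - 568/(40*(-4))) = -50 - 436*(21/218 - 568/(-160)) = -50 - 436*(21/218 - 568*(-1/160)) = -50 - 436*(21/218 + 71/20) = -50 - 436*7949/2180 = -50 - 7949/5 = -8199/5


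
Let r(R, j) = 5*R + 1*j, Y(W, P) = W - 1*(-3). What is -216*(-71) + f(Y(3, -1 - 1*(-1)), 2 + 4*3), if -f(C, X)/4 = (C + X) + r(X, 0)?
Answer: 14976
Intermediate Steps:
Y(W, P) = 3 + W (Y(W, P) = W + 3 = 3 + W)
r(R, j) = j + 5*R (r(R, j) = 5*R + j = j + 5*R)
f(C, X) = -24*X - 4*C (f(C, X) = -4*((C + X) + (0 + 5*X)) = -4*((C + X) + 5*X) = -4*(C + 6*X) = -24*X - 4*C)
-216*(-71) + f(Y(3, -1 - 1*(-1)), 2 + 4*3) = -216*(-71) + (-24*(2 + 4*3) - 4*(3 + 3)) = 15336 + (-24*(2 + 12) - 4*6) = 15336 + (-24*14 - 24) = 15336 + (-336 - 24) = 15336 - 360 = 14976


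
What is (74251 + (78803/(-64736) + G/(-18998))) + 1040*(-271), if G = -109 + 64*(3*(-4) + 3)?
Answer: -2605160452737/12549536 ≈ -2.0759e+5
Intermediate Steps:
G = -685 (G = -109 + 64*(-12 + 3) = -109 + 64*(-9) = -109 - 576 = -685)
(74251 + (78803/(-64736) + G/(-18998))) + 1040*(-271) = (74251 + (78803/(-64736) - 685/(-18998))) + 1040*(-271) = (74251 + (78803*(-1/64736) - 685*(-1/18998))) - 281840 = (74251 + (-78803/64736 + 685/18998)) - 281840 = (74251 - 14824033/12549536) - 281840 = 931800773503/12549536 - 281840 = -2605160452737/12549536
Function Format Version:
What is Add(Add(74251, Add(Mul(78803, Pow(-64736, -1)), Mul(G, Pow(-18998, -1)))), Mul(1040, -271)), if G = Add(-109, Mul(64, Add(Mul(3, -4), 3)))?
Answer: Rational(-2605160452737, 12549536) ≈ -2.0759e+5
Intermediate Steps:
G = -685 (G = Add(-109, Mul(64, Add(-12, 3))) = Add(-109, Mul(64, -9)) = Add(-109, -576) = -685)
Add(Add(74251, Add(Mul(78803, Pow(-64736, -1)), Mul(G, Pow(-18998, -1)))), Mul(1040, -271)) = Add(Add(74251, Add(Mul(78803, Pow(-64736, -1)), Mul(-685, Pow(-18998, -1)))), Mul(1040, -271)) = Add(Add(74251, Add(Mul(78803, Rational(-1, 64736)), Mul(-685, Rational(-1, 18998)))), -281840) = Add(Add(74251, Add(Rational(-78803, 64736), Rational(685, 18998))), -281840) = Add(Add(74251, Rational(-14824033, 12549536)), -281840) = Add(Rational(931800773503, 12549536), -281840) = Rational(-2605160452737, 12549536)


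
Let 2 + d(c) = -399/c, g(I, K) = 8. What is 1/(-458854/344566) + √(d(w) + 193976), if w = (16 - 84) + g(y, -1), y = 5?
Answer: -172283/229427 + √19398065/10 ≈ 439.68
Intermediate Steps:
w = -60 (w = (16 - 84) + 8 = -68 + 8 = -60)
d(c) = -2 - 399/c
1/(-458854/344566) + √(d(w) + 193976) = 1/(-458854/344566) + √((-2 - 399/(-60)) + 193976) = 1/(-458854*1/344566) + √((-2 - 399*(-1/60)) + 193976) = 1/(-229427/172283) + √((-2 + 133/20) + 193976) = -172283/229427 + √(93/20 + 193976) = -172283/229427 + √(3879613/20) = -172283/229427 + √19398065/10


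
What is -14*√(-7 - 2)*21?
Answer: -882*I ≈ -882.0*I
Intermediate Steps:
-14*√(-7 - 2)*21 = -42*I*21 = -882*I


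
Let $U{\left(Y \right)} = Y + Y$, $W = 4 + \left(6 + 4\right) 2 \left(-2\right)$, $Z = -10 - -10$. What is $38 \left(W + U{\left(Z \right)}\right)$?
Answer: $-1368$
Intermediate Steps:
$Z = 0$ ($Z = -10 + 10 = 0$)
$W = -36$ ($W = 4 + 10 \cdot 2 \left(-2\right) = 4 + 20 \left(-2\right) = 4 - 40 = -36$)
$U{\left(Y \right)} = 2 Y$
$38 \left(W + U{\left(Z \right)}\right) = 38 \left(-36 + 2 \cdot 0\right) = 38 \left(-36 + 0\right) = 38 \left(-36\right) = -1368$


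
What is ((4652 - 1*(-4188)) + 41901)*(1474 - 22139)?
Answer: -1048562765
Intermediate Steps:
((4652 - 1*(-4188)) + 41901)*(1474 - 22139) = ((4652 + 4188) + 41901)*(-20665) = (8840 + 41901)*(-20665) = 50741*(-20665) = -1048562765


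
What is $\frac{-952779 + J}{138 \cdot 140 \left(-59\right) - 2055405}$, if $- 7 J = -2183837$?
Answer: $\frac{4485616}{22366995} \approx 0.20055$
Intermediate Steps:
$J = \frac{2183837}{7}$ ($J = \left(- \frac{1}{7}\right) \left(-2183837\right) = \frac{2183837}{7} \approx 3.1198 \cdot 10^{5}$)
$\frac{-952779 + J}{138 \cdot 140 \left(-59\right) - 2055405} = \frac{-952779 + \frac{2183837}{7}}{138 \cdot 140 \left(-59\right) - 2055405} = - \frac{4485616}{7 \left(19320 \left(-59\right) - 2055405\right)} = - \frac{4485616}{7 \left(-1139880 - 2055405\right)} = - \frac{4485616}{7 \left(-3195285\right)} = \left(- \frac{4485616}{7}\right) \left(- \frac{1}{3195285}\right) = \frac{4485616}{22366995}$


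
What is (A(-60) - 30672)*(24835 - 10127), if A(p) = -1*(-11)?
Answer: -450961988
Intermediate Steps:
A(p) = 11
(A(-60) - 30672)*(24835 - 10127) = (11 - 30672)*(24835 - 10127) = -30661*14708 = -450961988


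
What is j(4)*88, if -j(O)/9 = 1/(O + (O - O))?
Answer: -198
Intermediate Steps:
j(O) = -9/O (j(O) = -9/(O + (O - O)) = -9/(O + 0) = -9/O)
j(4)*88 = -9/4*88 = -198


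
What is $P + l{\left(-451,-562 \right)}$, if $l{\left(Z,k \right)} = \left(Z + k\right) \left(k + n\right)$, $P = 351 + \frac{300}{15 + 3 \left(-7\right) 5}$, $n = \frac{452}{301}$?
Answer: $\frac{513023633}{903} \approx 5.6813 \cdot 10^{5}$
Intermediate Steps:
$n = \frac{452}{301}$ ($n = 452 \cdot \frac{1}{301} = \frac{452}{301} \approx 1.5017$)
$P = \frac{1043}{3}$ ($P = 351 + \frac{300}{15 - 105} = 351 + \frac{300}{-90} = 351 + 300 \left(- \frac{1}{90}\right) = 351 - \frac{10}{3} = \frac{1043}{3} \approx 347.67$)
$l{\left(Z,k \right)} = \left(\frac{452}{301} + k\right) \left(Z + k\right)$ ($l{\left(Z,k \right)} = \left(Z + k\right) \left(k + \frac{452}{301}\right) = \left(Z + k\right) \left(\frac{452}{301} + k\right) = \left(\frac{452}{301} + k\right) \left(Z + k\right)$)
$P + l{\left(-451,-562 \right)} = \frac{1043}{3} + \left(\left(-562\right)^{2} + \frac{452}{301} \left(-451\right) + \frac{452}{301} \left(-562\right) - -253462\right) = \frac{1043}{3} + \left(315844 - \frac{203852}{301} - \frac{254024}{301} + 253462\right) = \frac{1043}{3} + \frac{170903230}{301} = \frac{513023633}{903}$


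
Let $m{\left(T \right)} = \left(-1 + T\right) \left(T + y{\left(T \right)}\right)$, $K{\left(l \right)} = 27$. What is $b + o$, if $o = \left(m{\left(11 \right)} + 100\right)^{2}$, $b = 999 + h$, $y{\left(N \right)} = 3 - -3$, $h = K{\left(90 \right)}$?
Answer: $73926$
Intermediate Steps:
$h = 27$
$y{\left(N \right)} = 6$ ($y{\left(N \right)} = 3 + 3 = 6$)
$m{\left(T \right)} = \left(-1 + T\right) \left(6 + T\right)$ ($m{\left(T \right)} = \left(-1 + T\right) \left(T + 6\right) = \left(-1 + T\right) \left(6 + T\right)$)
$b = 1026$ ($b = 999 + 27 = 1026$)
$o = 72900$ ($o = \left(\left(-6 + 11^{2} + 5 \cdot 11\right) + 100\right)^{2} = \left(\left(-6 + 121 + 55\right) + 100\right)^{2} = \left(170 + 100\right)^{2} = 270^{2} = 72900$)
$b + o = 1026 + 72900 = 73926$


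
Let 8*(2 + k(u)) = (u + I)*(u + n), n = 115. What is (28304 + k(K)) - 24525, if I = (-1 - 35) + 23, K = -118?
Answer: 30609/8 ≈ 3826.1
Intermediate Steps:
I = -13 (I = -36 + 23 = -13)
k(u) = -2 + (-13 + u)*(115 + u)/8 (k(u) = -2 + ((u - 13)*(u + 115))/8 = -2 + ((-13 + u)*(115 + u))/8 = -2 + (-13 + u)*(115 + u)/8)
(28304 + k(K)) - 24525 = (28304 + (-1511/8 + (⅛)*(-118)² + (51/4)*(-118))) - 24525 = (28304 + (-1511/8 + (⅛)*13924 - 3009/2)) - 24525 = (28304 + (-1511/8 + 3481/2 - 3009/2)) - 24525 = (28304 + 377/8) - 24525 = 226809/8 - 24525 = 30609/8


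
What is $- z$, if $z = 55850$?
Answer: $-55850$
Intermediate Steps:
$- z = \left(-1\right) 55850 = -55850$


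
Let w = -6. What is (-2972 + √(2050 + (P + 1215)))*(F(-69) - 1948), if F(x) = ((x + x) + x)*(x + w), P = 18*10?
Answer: -40350844 + 13577*√3445 ≈ -3.9554e+7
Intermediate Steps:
P = 180
F(x) = 3*x*(-6 + x) (F(x) = ((x + x) + x)*(x - 6) = (2*x + x)*(-6 + x) = (3*x)*(-6 + x) = 3*x*(-6 + x))
(-2972 + √(2050 + (P + 1215)))*(F(-69) - 1948) = (-2972 + √(2050 + (180 + 1215)))*(3*(-69)*(-6 - 69) - 1948) = (-2972 + √(2050 + 1395))*(3*(-69)*(-75) - 1948) = (-2972 + √3445)*(15525 - 1948) = (-2972 + √3445)*13577 = -40350844 + 13577*√3445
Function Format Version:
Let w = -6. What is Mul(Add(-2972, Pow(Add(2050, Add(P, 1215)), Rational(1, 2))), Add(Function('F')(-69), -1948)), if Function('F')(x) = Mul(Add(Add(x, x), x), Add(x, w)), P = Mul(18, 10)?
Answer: Add(-40350844, Mul(13577, Pow(3445, Rational(1, 2)))) ≈ -3.9554e+7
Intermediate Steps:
P = 180
Function('F')(x) = Mul(3, x, Add(-6, x)) (Function('F')(x) = Mul(Add(Add(x, x), x), Add(x, -6)) = Mul(Add(Mul(2, x), x), Add(-6, x)) = Mul(Mul(3, x), Add(-6, x)) = Mul(3, x, Add(-6, x)))
Mul(Add(-2972, Pow(Add(2050, Add(P, 1215)), Rational(1, 2))), Add(Function('F')(-69), -1948)) = Mul(Add(-2972, Pow(Add(2050, Add(180, 1215)), Rational(1, 2))), Add(Mul(3, -69, Add(-6, -69)), -1948)) = Mul(Add(-2972, Pow(Add(2050, 1395), Rational(1, 2))), Add(Mul(3, -69, -75), -1948)) = Mul(Add(-2972, Pow(3445, Rational(1, 2))), Add(15525, -1948)) = Mul(Add(-2972, Pow(3445, Rational(1, 2))), 13577) = Add(-40350844, Mul(13577, Pow(3445, Rational(1, 2))))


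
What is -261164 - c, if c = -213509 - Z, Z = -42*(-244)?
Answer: -37407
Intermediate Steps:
Z = 10248
c = -223757 (c = -213509 - 1*10248 = -213509 - 10248 = -223757)
-261164 - c = -261164 - 1*(-223757) = -261164 + 223757 = -37407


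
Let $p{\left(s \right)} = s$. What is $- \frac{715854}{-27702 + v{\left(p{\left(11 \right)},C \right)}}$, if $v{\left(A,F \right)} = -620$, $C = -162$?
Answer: $\frac{357927}{14161} \approx 25.276$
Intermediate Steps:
$- \frac{715854}{-27702 + v{\left(p{\left(11 \right)},C \right)}} = - \frac{715854}{-27702 - 620} = - \frac{715854}{-28322} = \left(-715854\right) \left(- \frac{1}{28322}\right) = \frac{357927}{14161}$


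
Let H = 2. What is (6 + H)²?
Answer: 64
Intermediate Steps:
(6 + H)² = (6 + 2)² = 8² = 64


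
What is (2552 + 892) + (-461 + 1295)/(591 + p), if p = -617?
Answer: 44355/13 ≈ 3411.9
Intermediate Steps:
(2552 + 892) + (-461 + 1295)/(591 + p) = (2552 + 892) + (-461 + 1295)/(591 - 617) = 3444 + 834/(-26) = 3444 + 834*(-1/26) = 3444 - 417/13 = 44355/13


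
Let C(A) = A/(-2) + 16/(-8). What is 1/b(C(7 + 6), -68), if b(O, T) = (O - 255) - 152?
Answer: -2/831 ≈ -0.0024067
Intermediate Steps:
C(A) = -2 - A/2 (C(A) = A*(-½) + 16*(-⅛) = -A/2 - 2 = -2 - A/2)
b(O, T) = -407 + O (b(O, T) = (-255 + O) - 152 = -407 + O)
1/b(C(7 + 6), -68) = 1/(-407 + (-2 - (7 + 6)/2)) = 1/(-407 + (-2 - ½*13)) = 1/(-407 + (-2 - 13/2)) = 1/(-407 - 17/2) = 1/(-831/2) = -2/831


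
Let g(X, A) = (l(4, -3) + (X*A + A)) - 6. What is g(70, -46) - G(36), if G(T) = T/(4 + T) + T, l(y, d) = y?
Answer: -33049/10 ≈ -3304.9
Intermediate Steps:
G(T) = T + T/(4 + T)
g(X, A) = -2 + A + A*X (g(X, A) = (4 + (X*A + A)) - 6 = (4 + (A*X + A)) - 6 = (4 + (A + A*X)) - 6 = (4 + A + A*X) - 6 = -2 + A + A*X)
g(70, -46) - G(36) = (-2 - 46 - 46*70) - 36*(5 + 36)/(4 + 36) = (-2 - 46 - 3220) - 36*41/40 = -3268 - 36*41/40 = -3268 - 1*369/10 = -3268 - 369/10 = -33049/10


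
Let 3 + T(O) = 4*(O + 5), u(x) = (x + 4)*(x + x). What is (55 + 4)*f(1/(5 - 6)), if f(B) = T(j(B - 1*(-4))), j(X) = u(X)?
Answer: 10915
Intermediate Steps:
u(x) = 2*x*(4 + x) (u(x) = (4 + x)*(2*x) = 2*x*(4 + x))
j(X) = 2*X*(4 + X)
T(O) = 17 + 4*O (T(O) = -3 + 4*(O + 5) = -3 + 4*(5 + O) = -3 + (20 + 4*O) = 17 + 4*O)
f(B) = 17 + 8*(4 + B)*(8 + B) (f(B) = 17 + 4*(2*(B - 1*(-4))*(4 + (B - 1*(-4)))) = 17 + 4*(2*(B + 4)*(4 + (B + 4))) = 17 + 4*(2*(4 + B)*(4 + (4 + B))) = 17 + 4*(2*(4 + B)*(8 + B)) = 17 + 8*(4 + B)*(8 + B))
(55 + 4)*f(1/(5 - 6)) = (55 + 4)*(17 + 8*(4 + 1/(5 - 6))*(8 + 1/(5 - 6))) = 59*(17 + 8*(4 + 1/(-1))*(8 + 1/(-1))) = 59*(17 + 8*(4 - 1)*(8 - 1)) = 59*(17 + 8*3*7) = 59*(17 + 168) = 59*185 = 10915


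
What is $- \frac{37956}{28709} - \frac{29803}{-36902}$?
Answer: $- \frac{545037985}{1059419518} \approx -0.51447$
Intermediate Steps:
$- \frac{37956}{28709} - \frac{29803}{-36902} = \left(-37956\right) \frac{1}{28709} - - \frac{29803}{36902} = - \frac{37956}{28709} + \frac{29803}{36902} = - \frac{545037985}{1059419518}$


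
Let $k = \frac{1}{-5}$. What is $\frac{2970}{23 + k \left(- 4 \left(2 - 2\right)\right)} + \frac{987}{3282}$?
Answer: $\frac{3256747}{25162} \approx 129.43$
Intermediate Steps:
$k = - \frac{1}{5} \approx -0.2$
$\frac{2970}{23 + k \left(- 4 \left(2 - 2\right)\right)} + \frac{987}{3282} = \frac{2970}{23 - \frac{\left(-4\right) \left(2 - 2\right)}{5}} + \frac{987}{3282} = \frac{2970}{23 - \frac{\left(-4\right) 0}{5}} + 987 \cdot \frac{1}{3282} = \frac{2970}{23 - 0} + \frac{329}{1094} = \frac{2970}{23 + 0} + \frac{329}{1094} = \frac{2970}{23} + \frac{329}{1094} = \frac{3256747}{25162}$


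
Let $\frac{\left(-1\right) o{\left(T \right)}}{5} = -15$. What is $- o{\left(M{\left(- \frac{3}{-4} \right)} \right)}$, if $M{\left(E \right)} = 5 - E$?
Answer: $-75$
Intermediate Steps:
$o{\left(T \right)} = 75$ ($o{\left(T \right)} = \left(-5\right) \left(-15\right) = 75$)
$- o{\left(M{\left(- \frac{3}{-4} \right)} \right)} = \left(-1\right) 75 = -75$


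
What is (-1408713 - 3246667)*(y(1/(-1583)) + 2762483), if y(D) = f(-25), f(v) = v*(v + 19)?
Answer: -12861106415540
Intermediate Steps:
f(v) = v*(19 + v)
y(D) = 150 (y(D) = -25*(19 - 25) = -25*(-6) = 150)
(-1408713 - 3246667)*(y(1/(-1583)) + 2762483) = (-1408713 - 3246667)*(150 + 2762483) = -4655380*2762633 = -12861106415540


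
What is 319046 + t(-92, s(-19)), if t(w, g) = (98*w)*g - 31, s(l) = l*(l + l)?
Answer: -6190537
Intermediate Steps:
s(l) = 2*l**2 (s(l) = l*(2*l) = 2*l**2)
t(w, g) = -31 + 98*g*w (t(w, g) = 98*g*w - 31 = -31 + 98*g*w)
319046 + t(-92, s(-19)) = 319046 + (-31 + 98*(2*(-19)**2)*(-92)) = 319046 + (-31 + 98*(2*361)*(-92)) = 319046 + (-31 + 98*722*(-92)) = 319046 + (-31 - 6509552) = 319046 - 6509583 = -6190537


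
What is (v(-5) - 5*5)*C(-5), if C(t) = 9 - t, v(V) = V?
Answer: -420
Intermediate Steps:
(v(-5) - 5*5)*C(-5) = (-5 - 5*5)*(9 - 1*(-5)) = (-5 - 25)*(9 + 5) = -30*14 = -420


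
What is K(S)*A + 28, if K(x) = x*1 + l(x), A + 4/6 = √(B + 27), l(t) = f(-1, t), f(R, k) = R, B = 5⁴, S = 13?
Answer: 20 + 24*√163 ≈ 326.41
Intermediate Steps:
B = 625
l(t) = -1
A = -⅔ + 2*√163 (A = -⅔ + √(625 + 27) = -⅔ + √652 = -⅔ + 2*√163 ≈ 24.868)
K(x) = -1 + x (K(x) = x*1 - 1 = x - 1 = -1 + x)
K(S)*A + 28 = (-1 + 13)*(-⅔ + 2*√163) + 28 = 12*(-⅔ + 2*√163) + 28 = (-8 + 24*√163) + 28 = 20 + 24*√163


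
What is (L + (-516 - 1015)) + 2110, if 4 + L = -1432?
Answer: -857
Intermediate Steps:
L = -1436 (L = -4 - 1432 = -1436)
(L + (-516 - 1015)) + 2110 = (-1436 + (-516 - 1015)) + 2110 = (-1436 - 1531) + 2110 = -2967 + 2110 = -857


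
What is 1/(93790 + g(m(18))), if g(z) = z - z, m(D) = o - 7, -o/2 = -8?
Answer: 1/93790 ≈ 1.0662e-5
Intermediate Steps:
o = 16 (o = -2*(-8) = 16)
m(D) = 9 (m(D) = 16 - 7 = 9)
g(z) = 0
1/(93790 + g(m(18))) = 1/(93790 + 0) = 1/93790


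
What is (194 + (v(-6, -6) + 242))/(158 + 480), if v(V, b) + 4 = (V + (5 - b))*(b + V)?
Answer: 186/319 ≈ 0.58307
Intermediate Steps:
v(V, b) = -4 + (V + b)*(5 + V - b) (v(V, b) = -4 + (V + (5 - b))*(b + V) = -4 + (5 + V - b)*(V + b) = -4 + (V + b)*(5 + V - b))
(194 + (v(-6, -6) + 242))/(158 + 480) = (194 + ((-4 + (-6)² - 1*(-6)² + 5*(-6) + 5*(-6)) + 242))/(158 + 480) = (194 + ((-4 + 36 - 1*36 - 30 - 30) + 242))/638 = (194 + ((-4 + 36 - 36 - 30 - 30) + 242))*(1/638) = (194 + (-64 + 242))*(1/638) = (194 + 178)*(1/638) = 372*(1/638) = 186/319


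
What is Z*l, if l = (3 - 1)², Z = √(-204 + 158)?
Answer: 4*I*√46 ≈ 27.129*I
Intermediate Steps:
Z = I*√46 (Z = √(-46) = I*√46 ≈ 6.7823*I)
l = 4 (l = 2² = 4)
Z*l = (I*√46)*4 = 4*I*√46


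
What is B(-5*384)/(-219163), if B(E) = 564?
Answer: -564/219163 ≈ -0.0025734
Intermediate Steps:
B(-5*384)/(-219163) = 564/(-219163) = 564*(-1/219163) = -564/219163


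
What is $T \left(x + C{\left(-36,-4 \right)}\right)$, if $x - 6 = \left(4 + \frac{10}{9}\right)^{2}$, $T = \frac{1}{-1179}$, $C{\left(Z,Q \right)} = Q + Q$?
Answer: $- \frac{1954}{95499} \approx -0.020461$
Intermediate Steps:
$C{\left(Z,Q \right)} = 2 Q$
$T = - \frac{1}{1179} \approx -0.00084818$
$x = \frac{2602}{81}$ ($x = 6 + \left(4 + \frac{10}{9}\right)^{2} = 6 + \left(\frac{46}{9}\right)^{2} = 6 + \frac{2116}{81} = \frac{2602}{81} \approx 32.123$)
$T \left(x + C{\left(-36,-4 \right)}\right) = - \frac{\frac{2602}{81} + 2 \left(-4\right)}{1179} = - \frac{\frac{2602}{81} - 8}{1179} = \left(- \frac{1}{1179}\right) \frac{1954}{81} = - \frac{1954}{95499}$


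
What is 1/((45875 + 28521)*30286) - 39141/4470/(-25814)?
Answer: 7349245295473/21665718023878040 ≈ 0.00033921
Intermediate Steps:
1/((45875 + 28521)*30286) - 39141/4470/(-25814) = (1/30286)/74396 - 39141*1/4470*(-1/25814) = (1/74396)*(1/30286) - 13047/1490*(-1/25814) = 1/2253157256 + 13047/38462860 = 7349245295473/21665718023878040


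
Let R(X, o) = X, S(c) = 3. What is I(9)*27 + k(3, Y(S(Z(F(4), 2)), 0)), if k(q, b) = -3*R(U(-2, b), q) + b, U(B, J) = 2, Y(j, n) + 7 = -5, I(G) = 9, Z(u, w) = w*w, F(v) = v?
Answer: 225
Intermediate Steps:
Z(u, w) = w²
Y(j, n) = -12 (Y(j, n) = -7 - 5 = -12)
k(q, b) = -6 + b (k(q, b) = -3*2 + b = -6 + b)
I(9)*27 + k(3, Y(S(Z(F(4), 2)), 0)) = 9*27 + (-6 - 12) = 243 - 18 = 225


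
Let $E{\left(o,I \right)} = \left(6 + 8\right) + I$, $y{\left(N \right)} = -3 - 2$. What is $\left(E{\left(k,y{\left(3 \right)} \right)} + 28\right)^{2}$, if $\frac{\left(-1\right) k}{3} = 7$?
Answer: $1369$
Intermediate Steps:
$k = -21$ ($k = \left(-3\right) 7 = -21$)
$y{\left(N \right)} = -5$ ($y{\left(N \right)} = -3 - 2 = -5$)
$E{\left(o,I \right)} = 14 + I$
$\left(E{\left(k,y{\left(3 \right)} \right)} + 28\right)^{2} = \left(\left(14 - 5\right) + 28\right)^{2} = \left(9 + 28\right)^{2} = 37^{2} = 1369$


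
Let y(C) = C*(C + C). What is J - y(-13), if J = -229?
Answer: -567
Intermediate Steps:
y(C) = 2*C**2 (y(C) = C*(2*C) = 2*C**2)
J - y(-13) = -229 - 2*(-13)**2 = -229 - 2*169 = -229 - 1*338 = -229 - 338 = -567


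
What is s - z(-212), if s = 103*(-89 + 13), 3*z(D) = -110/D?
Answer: -2489359/318 ≈ -7828.2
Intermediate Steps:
z(D) = -110/(3*D) (z(D) = (-110/D)/3 = -110/(3*D))
s = -7828 (s = 103*(-76) = -7828)
s - z(-212) = -7828 - (-110)/(3*(-212)) = -7828 - (-110)*(-1)/(3*212) = -7828 - 1*55/318 = -7828 - 55/318 = -2489359/318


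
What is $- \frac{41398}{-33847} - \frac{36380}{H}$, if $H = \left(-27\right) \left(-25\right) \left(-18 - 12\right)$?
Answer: $\frac{206966336}{68540175} \approx 3.0196$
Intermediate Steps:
$H = -20250$ ($H = 675 \left(-30\right) = -20250$)
$- \frac{41398}{-33847} - \frac{36380}{H} = - \frac{41398}{-33847} - \frac{36380}{-20250} = \left(-41398\right) \left(- \frac{1}{33847}\right) - - \frac{3638}{2025} = \frac{41398}{33847} + \frac{3638}{2025} = \frac{206966336}{68540175}$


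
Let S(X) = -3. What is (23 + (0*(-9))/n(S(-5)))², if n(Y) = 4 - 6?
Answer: 529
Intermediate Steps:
n(Y) = -2
(23 + (0*(-9))/n(S(-5)))² = (23 + (0*(-9))/(-2))² = (23 + 0*(-½))² = (23 + 0)² = 23² = 529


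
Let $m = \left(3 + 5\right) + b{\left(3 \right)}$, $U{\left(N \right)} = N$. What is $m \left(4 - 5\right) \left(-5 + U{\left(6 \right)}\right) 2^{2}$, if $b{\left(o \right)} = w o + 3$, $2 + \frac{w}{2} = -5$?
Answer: $124$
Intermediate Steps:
$w = -14$ ($w = -4 + 2 \left(-5\right) = -4 - 10 = -14$)
$b{\left(o \right)} = 3 - 14 o$ ($b{\left(o \right)} = - 14 o + 3 = 3 - 14 o$)
$m = -31$ ($m = \left(3 + 5\right) + \left(3 - 42\right) = 8 + \left(3 - 42\right) = 8 - 39 = -31$)
$m \left(4 - 5\right) \left(-5 + U{\left(6 \right)}\right) 2^{2} = - 31 \left(4 - 5\right) \left(-5 + 6\right) 2^{2} = - 31 \left(\left(-1\right) 1\right) 4 = \left(-31\right) \left(-1\right) 4 = 31 \cdot 4 = 124$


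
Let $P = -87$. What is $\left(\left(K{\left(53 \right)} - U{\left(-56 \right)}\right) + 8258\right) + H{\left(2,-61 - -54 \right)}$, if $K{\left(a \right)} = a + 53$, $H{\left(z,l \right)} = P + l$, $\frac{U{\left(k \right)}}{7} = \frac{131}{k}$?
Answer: $\frac{66291}{8} \approx 8286.4$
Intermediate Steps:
$U{\left(k \right)} = \frac{917}{k}$ ($U{\left(k \right)} = 7 \frac{131}{k} = \frac{917}{k}$)
$H{\left(z,l \right)} = -87 + l$
$K{\left(a \right)} = 53 + a$
$\left(\left(K{\left(53 \right)} - U{\left(-56 \right)}\right) + 8258\right) + H{\left(2,-61 - -54 \right)} = \left(\left(\left(53 + 53\right) - \frac{917}{-56}\right) + 8258\right) - 94 = \left(\left(106 - 917 \left(- \frac{1}{56}\right)\right) + 8258\right) + \left(-87 + \left(-61 + 54\right)\right) = \left(\left(106 - - \frac{131}{8}\right) + 8258\right) - 94 = \left(\left(106 + \frac{131}{8}\right) + 8258\right) - 94 = \left(\frac{979}{8} + 8258\right) - 94 = \frac{67043}{8} - 94 = \frac{66291}{8}$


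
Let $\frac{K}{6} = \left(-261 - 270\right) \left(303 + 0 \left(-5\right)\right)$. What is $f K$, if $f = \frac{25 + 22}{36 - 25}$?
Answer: $- \frac{45371826}{11} \approx -4.1247 \cdot 10^{6}$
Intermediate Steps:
$K = -965358$ ($K = 6 \left(-261 - 270\right) \left(303 + 0 \left(-5\right)\right) = 6 \left(- 531 \left(303 + 0\right)\right) = 6 \left(\left(-531\right) 303\right) = 6 \left(-160893\right) = -965358$)
$f = \frac{47}{11} \approx 4.2727$
$f K = \frac{47}{11} \left(-965358\right) = - \frac{45371826}{11}$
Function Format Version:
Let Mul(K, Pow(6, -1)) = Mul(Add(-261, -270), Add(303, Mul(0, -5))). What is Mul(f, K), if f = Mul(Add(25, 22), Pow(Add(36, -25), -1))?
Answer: Rational(-45371826, 11) ≈ -4.1247e+6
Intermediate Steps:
K = -965358 (K = Mul(6, Mul(Add(-261, -270), Add(303, Mul(0, -5)))) = Mul(6, Mul(-531, Add(303, 0))) = Mul(6, Mul(-531, 303)) = Mul(6, -160893) = -965358)
f = Rational(47, 11) (f = Mul(47, Pow(11, -1)) = Mul(47, Rational(1, 11)) = Rational(47, 11) ≈ 4.2727)
Mul(f, K) = Mul(Rational(47, 11), -965358) = Rational(-45371826, 11)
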